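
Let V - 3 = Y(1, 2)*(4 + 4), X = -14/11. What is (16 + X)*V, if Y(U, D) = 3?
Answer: 4374/11 ≈ 397.64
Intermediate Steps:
X = -14/11 (X = -14*1/11 = -14/11 ≈ -1.2727)
V = 27 (V = 3 + 3*(4 + 4) = 3 + 3*8 = 3 + 24 = 27)
(16 + X)*V = (16 - 14/11)*27 = (162/11)*27 = 4374/11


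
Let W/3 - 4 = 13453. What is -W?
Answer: -40371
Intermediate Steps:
W = 40371 (W = 12 + 3*13453 = 12 + 40359 = 40371)
-W = -1*40371 = -40371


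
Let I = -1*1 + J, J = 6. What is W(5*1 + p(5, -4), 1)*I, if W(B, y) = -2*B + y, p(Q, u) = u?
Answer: -5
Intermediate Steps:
W(B, y) = y - 2*B
I = 5 (I = -1*1 + 6 = -1 + 6 = 5)
W(5*1 + p(5, -4), 1)*I = (1 - 2*(5*1 - 4))*5 = (1 - 2*(5 - 4))*5 = (1 - 2*1)*5 = (1 - 2)*5 = -1*5 = -5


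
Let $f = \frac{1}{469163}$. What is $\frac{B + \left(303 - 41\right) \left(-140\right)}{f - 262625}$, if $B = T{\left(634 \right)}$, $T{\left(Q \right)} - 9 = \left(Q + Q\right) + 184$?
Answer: $\frac{16523451697}{123213932874} \approx 0.1341$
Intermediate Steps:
$f = \frac{1}{469163} \approx 2.1315 \cdot 10^{-6}$
$T{\left(Q \right)} = 193 + 2 Q$ ($T{\left(Q \right)} = 9 + \left(\left(Q + Q\right) + 184\right) = 9 + \left(2 Q + 184\right) = 9 + \left(184 + 2 Q\right) = 193 + 2 Q$)
$B = 1461$ ($B = 193 + 2 \cdot 634 = 193 + 1268 = 1461$)
$\frac{B + \left(303 - 41\right) \left(-140\right)}{f - 262625} = \frac{1461 + \left(303 - 41\right) \left(-140\right)}{\frac{1}{469163} - 262625} = \frac{1461 + 262 \left(-140\right)}{- \frac{123213932874}{469163}} = \left(1461 - 36680\right) \left(- \frac{469163}{123213932874}\right) = \left(-35219\right) \left(- \frac{469163}{123213932874}\right) = \frac{16523451697}{123213932874}$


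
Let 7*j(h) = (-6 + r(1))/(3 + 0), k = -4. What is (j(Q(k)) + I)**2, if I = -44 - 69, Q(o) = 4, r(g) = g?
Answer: 5654884/441 ≈ 12823.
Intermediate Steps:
I = -113
j(h) = -5/21 (j(h) = ((-6 + 1)/(3 + 0))/7 = (-5/3)/7 = (-5*1/3)/7 = (1/7)*(-5/3) = -5/21)
(j(Q(k)) + I)**2 = (-5/21 - 113)**2 = (-2378/21)**2 = 5654884/441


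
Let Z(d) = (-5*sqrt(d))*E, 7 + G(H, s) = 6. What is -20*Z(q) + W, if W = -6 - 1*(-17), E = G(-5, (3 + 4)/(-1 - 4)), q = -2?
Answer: 11 - 100*I*sqrt(2) ≈ 11.0 - 141.42*I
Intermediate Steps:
G(H, s) = -1 (G(H, s) = -7 + 6 = -1)
E = -1
Z(d) = 5*sqrt(d) (Z(d) = -5*sqrt(d)*(-1) = 5*sqrt(d))
W = 11 (W = -6 + 17 = 11)
-20*Z(q) + W = -100*sqrt(-2) + 11 = -100*I*sqrt(2) + 11 = 11 - 100*I*sqrt(2)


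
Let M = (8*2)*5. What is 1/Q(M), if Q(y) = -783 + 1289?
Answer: 1/506 ≈ 0.0019763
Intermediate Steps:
M = 80 (M = 16*5 = 80)
Q(y) = 506
1/Q(M) = 1/506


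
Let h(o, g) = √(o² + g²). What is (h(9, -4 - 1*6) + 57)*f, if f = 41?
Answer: 2337 + 41*√181 ≈ 2888.6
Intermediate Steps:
h(o, g) = √(g² + o²)
(h(9, -4 - 1*6) + 57)*f = (√((-4 - 1*6)² + 9²) + 57)*41 = (√((-4 - 6)² + 81) + 57)*41 = (√((-10)² + 81) + 57)*41 = (√(100 + 81) + 57)*41 = (√181 + 57)*41 = (57 + √181)*41 = 2337 + 41*√181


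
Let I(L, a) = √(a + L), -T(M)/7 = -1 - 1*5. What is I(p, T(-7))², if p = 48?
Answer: 90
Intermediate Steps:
T(M) = 42 (T(M) = -7*(-1 - 1*5) = -7*(-1 - 5) = -7*(-6) = 42)
I(L, a) = √(L + a)
I(p, T(-7))² = (√(48 + 42))² = (√90)² = (3*√10)² = 90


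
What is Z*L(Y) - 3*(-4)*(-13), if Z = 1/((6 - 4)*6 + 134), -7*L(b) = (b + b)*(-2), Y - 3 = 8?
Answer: -79694/511 ≈ -155.96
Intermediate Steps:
Y = 11 (Y = 3 + 8 = 11)
L(b) = 4*b/7 (L(b) = -(b + b)*(-2)/7 = -2*b*(-2)/7 = -(-4)*b/7 = 4*b/7)
Z = 1/146 (Z = 1/(2*6 + 134) = 1/(12 + 134) = 1/146 ≈ 0.0068493)
Z*L(Y) - 3*(-4)*(-13) = ((4/7)*11)/146 - 3*(-4)*(-13) = (1/146)*(44/7) + 12*(-13) = 22/511 - 156 = -79694/511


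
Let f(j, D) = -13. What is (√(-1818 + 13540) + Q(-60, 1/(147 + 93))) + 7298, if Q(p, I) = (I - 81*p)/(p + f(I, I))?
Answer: 126694559/17520 + √11722 ≈ 7339.7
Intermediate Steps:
Q(p, I) = (I - 81*p)/(-13 + p) (Q(p, I) = (I - 81*p)/(p - 13) = (I - 81*p)/(-13 + p))
(√(-1818 + 13540) + Q(-60, 1/(147 + 93))) + 7298 = (√(-1818 + 13540) + (1/(147 + 93) - 81*(-60))/(-13 - 60)) + 7298 = (√11722 + (1/240 + 4860)/(-73)) + 7298 = (√11722 - (1/240 + 4860)/73) + 7298 = (√11722 - 1/73*1166401/240) + 7298 = (√11722 - 1166401/17520) + 7298 = (-1166401/17520 + √11722) + 7298 = 126694559/17520 + √11722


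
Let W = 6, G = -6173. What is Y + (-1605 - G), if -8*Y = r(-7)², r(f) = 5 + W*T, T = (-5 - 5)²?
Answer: -329481/8 ≈ -41185.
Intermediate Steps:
T = 100 (T = (-10)² = 100)
r(f) = 605 (r(f) = 5 + 6*100 = 5 + 600 = 605)
Y = -366025/8 (Y = -⅛*605² = -⅛*366025 = -366025/8 ≈ -45753.)
Y + (-1605 - G) = -366025/8 + (-1605 - 1*(-6173)) = -366025/8 + (-1605 + 6173) = -366025/8 + 4568 = -329481/8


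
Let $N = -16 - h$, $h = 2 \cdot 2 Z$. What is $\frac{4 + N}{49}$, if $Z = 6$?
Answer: $- \frac{36}{49} \approx -0.73469$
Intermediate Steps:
$h = 24$ ($h = 2 \cdot 2 \cdot 6 = 4 \cdot 6 = 24$)
$N = -40$ ($N = -16 - 24 = -40$)
$\frac{4 + N}{49} = \frac{4 - 40}{49} = \left(-36\right) \frac{1}{49} = - \frac{36}{49}$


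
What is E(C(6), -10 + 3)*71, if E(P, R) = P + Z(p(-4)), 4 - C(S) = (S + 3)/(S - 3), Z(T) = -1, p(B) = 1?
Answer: 0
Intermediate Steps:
C(S) = 4 - (3 + S)/(-3 + S) (C(S) = 4 - (S + 3)/(S - 3) = 4 - (3 + S)/(-3 + S))
E(P, R) = -1 + P (E(P, R) = P - 1 = -1 + P)
E(C(6), -10 + 3)*71 = (-1 + 3*(-5 + 6)/(-3 + 6))*71 = (-1 + 3*1/3)*71 = (-1 + 3*(⅓)*1)*71 = (-1 + 1)*71 = 0*71 = 0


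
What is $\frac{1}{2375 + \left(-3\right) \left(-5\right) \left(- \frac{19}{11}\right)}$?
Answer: $\frac{11}{25840} \approx 0.0004257$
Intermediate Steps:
$\frac{1}{2375 + \left(-3\right) \left(-5\right) \left(- \frac{19}{11}\right)} = \frac{1}{2375 + 15 \left(\left(-19\right) \frac{1}{11}\right)} = \frac{1}{2375 + 15 \left(- \frac{19}{11}\right)} = \frac{1}{2375 - \frac{285}{11}} = \frac{1}{\frac{25840}{11}} = \frac{11}{25840}$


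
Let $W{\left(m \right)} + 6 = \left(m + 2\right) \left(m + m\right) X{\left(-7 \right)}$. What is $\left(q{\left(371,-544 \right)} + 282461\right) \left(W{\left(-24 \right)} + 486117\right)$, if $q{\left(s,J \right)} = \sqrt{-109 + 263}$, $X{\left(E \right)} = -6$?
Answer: $135517726275 + 479775 \sqrt{154} \approx 1.3552 \cdot 10^{11}$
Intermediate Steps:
$q{\left(s,J \right)} = \sqrt{154}$
$W{\left(m \right)} = -6 - 12 m \left(2 + m\right)$ ($W{\left(m \right)} = -6 + \left(m + 2\right) \left(m + m\right) \left(-6\right) = -6 + \left(2 + m\right) 2 m \left(-6\right) = -6 + 2 m \left(2 + m\right) \left(-6\right) = -6 - 12 m \left(2 + m\right)$)
$\left(q{\left(371,-544 \right)} + 282461\right) \left(W{\left(-24 \right)} + 486117\right) = \left(\sqrt{154} + 282461\right) \left(\left(-6 - -576 - 12 \left(-24\right)^{2}\right) + 486117\right) = \left(282461 + \sqrt{154}\right) \left(\left(-6 + 576 - 6912\right) + 486117\right) = \left(282461 + \sqrt{154}\right) \left(-6342 + 486117\right) = \left(282461 + \sqrt{154}\right) 479775 = 135517726275 + 479775 \sqrt{154}$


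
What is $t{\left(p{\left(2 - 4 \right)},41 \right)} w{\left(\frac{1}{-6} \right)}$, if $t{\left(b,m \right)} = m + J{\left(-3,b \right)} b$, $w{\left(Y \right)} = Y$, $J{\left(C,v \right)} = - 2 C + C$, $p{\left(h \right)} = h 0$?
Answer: $- \frac{41}{6} \approx -6.8333$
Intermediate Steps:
$p{\left(h \right)} = 0$
$J{\left(C,v \right)} = - C$
$t{\left(b,m \right)} = m + 3 b$ ($t{\left(b,m \right)} = m + \left(-1\right) \left(-3\right) b = m + 3 b$)
$t{\left(p{\left(2 - 4 \right)},41 \right)} w{\left(\frac{1}{-6} \right)} = \frac{41 + 3 \cdot 0}{-6} = \left(41 + 0\right) \left(- \frac{1}{6}\right) = 41 \left(- \frac{1}{6}\right) = - \frac{41}{6}$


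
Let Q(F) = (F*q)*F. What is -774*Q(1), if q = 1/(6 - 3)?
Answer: -258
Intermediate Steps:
q = ⅓ (q = 1/3 = ⅓ ≈ 0.33333)
Q(F) = F²/3 (Q(F) = (F*(⅓))*F = (F/3)*F = F²/3)
-774*Q(1) = -258*1² = -258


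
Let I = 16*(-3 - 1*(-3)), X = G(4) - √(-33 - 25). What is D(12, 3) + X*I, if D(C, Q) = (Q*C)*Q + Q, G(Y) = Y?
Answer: 111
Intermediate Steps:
D(C, Q) = Q + C*Q² (D(C, Q) = (C*Q)*Q + Q = C*Q² + Q = Q + C*Q²)
X = 4 - I*√58 (X = 4 - √(-33 - 25) = 4 - √(-58) = 4 - I*√58 ≈ 4.0 - 7.6158*I)
I = 0 (I = 16*(-3 + 3) = 16*0 = 0)
D(12, 3) + X*I = 3*(1 + 12*3) + (4 - I*√58)*0 = 3*(1 + 36) + 0 = 3*37 + 0 = 111 + 0 = 111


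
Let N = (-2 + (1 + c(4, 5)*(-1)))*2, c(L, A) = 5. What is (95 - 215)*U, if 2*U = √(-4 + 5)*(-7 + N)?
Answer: 1140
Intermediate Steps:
N = -12 (N = (-2 + (1 + 5*(-1)))*2 = (-2 + (1 - 5))*2 = (-2 - 4)*2 = -6*2 = -12)
U = -19/2 (U = (√(-4 + 5)*(-7 - 12))/2 = (√1*(-19))/2 = (1*(-19))/2 = (½)*(-19) = -19/2 ≈ -9.5000)
(95 - 215)*U = (95 - 215)*(-19/2) = -120*(-19/2) = 1140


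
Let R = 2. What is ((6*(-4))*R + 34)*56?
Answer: -784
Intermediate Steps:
((6*(-4))*R + 34)*56 = ((6*(-4))*2 + 34)*56 = (-24*2 + 34)*56 = (-48 + 34)*56 = -14*56 = -784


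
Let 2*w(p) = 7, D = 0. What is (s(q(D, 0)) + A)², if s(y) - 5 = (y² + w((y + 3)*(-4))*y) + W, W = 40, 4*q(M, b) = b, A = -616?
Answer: 326041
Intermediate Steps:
q(M, b) = b/4
w(p) = 7/2 (w(p) = (½)*7 = 7/2)
s(y) = 45 + y² + 7*y/2 (s(y) = 5 + ((y² + 7*y/2) + 40) = 5 + (40 + y² + 7*y/2) = 45 + y² + 7*y/2)
(s(q(D, 0)) + A)² = ((45 + ((¼)*0)² + 7*((¼)*0)/2) - 616)² = ((45 + 0² + (7/2)*0) - 616)² = ((45 + 0 + 0) - 616)² = (45 - 616)² = (-571)² = 326041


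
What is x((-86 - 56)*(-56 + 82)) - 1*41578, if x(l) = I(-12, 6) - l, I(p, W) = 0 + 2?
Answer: -37884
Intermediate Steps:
I(p, W) = 2
x(l) = 2 - l
x((-86 - 56)*(-56 + 82)) - 1*41578 = (2 - (-86 - 56)*(-56 + 82)) - 1*41578 = (2 - (-142)*26) - 41578 = (2 - 1*(-3692)) - 41578 = (2 + 3692) - 41578 = 3694 - 41578 = -37884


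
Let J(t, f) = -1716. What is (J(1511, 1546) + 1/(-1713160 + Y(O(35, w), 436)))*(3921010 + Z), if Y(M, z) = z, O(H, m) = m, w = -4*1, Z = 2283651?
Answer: -18235712026268485/1712724 ≈ -1.0647e+10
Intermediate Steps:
w = -4
(J(1511, 1546) + 1/(-1713160 + Y(O(35, w), 436)))*(3921010 + Z) = (-1716 + 1/(-1713160 + 436))*(3921010 + 2283651) = (-1716 + 1/(-1712724))*6204661 = (-1716 - 1/1712724)*6204661 = -2939034385/1712724*6204661 = -18235712026268485/1712724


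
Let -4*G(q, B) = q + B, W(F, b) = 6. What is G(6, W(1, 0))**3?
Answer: -27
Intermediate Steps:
G(q, B) = -B/4 - q/4 (G(q, B) = -(q + B)/4 = -(B + q)/4 = -B/4 - q/4)
G(6, W(1, 0))**3 = (-1/4*6 - 1/4*6)**3 = (-3/2 - 3/2)**3 = (-3)**3 = -27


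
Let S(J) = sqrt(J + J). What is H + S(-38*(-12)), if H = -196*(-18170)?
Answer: 3561320 + 4*sqrt(57) ≈ 3.5614e+6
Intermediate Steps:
S(J) = sqrt(2)*sqrt(J) (S(J) = sqrt(2*J) = sqrt(2)*sqrt(J))
H = 3561320
H + S(-38*(-12)) = 3561320 + sqrt(2)*sqrt(-38*(-12)) = 3561320 + sqrt(2)*sqrt(456) = 3561320 + sqrt(2)*(2*sqrt(114)) = 3561320 + 4*sqrt(57)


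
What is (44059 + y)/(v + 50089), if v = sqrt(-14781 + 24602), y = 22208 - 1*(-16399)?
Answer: 2070328637/1254449050 - 41333*sqrt(9821)/1254449050 ≈ 1.6471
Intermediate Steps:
y = 38607 (y = 22208 + 16399 = 38607)
v = sqrt(9821) ≈ 99.101
(44059 + y)/(v + 50089) = (44059 + 38607)/(sqrt(9821) + 50089) = 82666/(50089 + sqrt(9821))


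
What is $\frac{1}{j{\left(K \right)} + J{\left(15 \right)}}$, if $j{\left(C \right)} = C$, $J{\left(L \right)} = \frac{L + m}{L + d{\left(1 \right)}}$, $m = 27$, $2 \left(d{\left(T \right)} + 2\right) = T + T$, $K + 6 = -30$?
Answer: $- \frac{1}{33} \approx -0.030303$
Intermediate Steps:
$K = -36$ ($K = -6 - 30 = -36$)
$d{\left(T \right)} = -2 + T$ ($d{\left(T \right)} = -2 + \frac{T + T}{2} = -2 + \frac{2 T}{2} = -2 + T$)
$J{\left(L \right)} = \frac{27 + L}{-1 + L}$ ($J{\left(L \right)} = \frac{L + 27}{L + \left(-2 + 1\right)} = \frac{27 + L}{L - 1} = \frac{27 + L}{-1 + L}$)
$\frac{1}{j{\left(K \right)} + J{\left(15 \right)}} = \frac{1}{-36 + \frac{27 + 15}{-1 + 15}} = \frac{1}{-36 + \frac{1}{14} \cdot 42} = \frac{1}{-36 + 3} = \frac{1}{-33} = - \frac{1}{33}$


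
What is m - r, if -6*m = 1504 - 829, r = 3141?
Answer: -6507/2 ≈ -3253.5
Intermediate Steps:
m = -225/2 (m = -(1504 - 829)/6 = -⅙*675 = -225/2 ≈ -112.50)
m - r = -225/2 - 1*3141 = -225/2 - 3141 = -6507/2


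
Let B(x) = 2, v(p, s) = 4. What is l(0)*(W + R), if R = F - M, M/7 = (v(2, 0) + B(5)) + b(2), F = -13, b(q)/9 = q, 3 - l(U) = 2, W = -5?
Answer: -186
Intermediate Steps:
l(U) = 1 (l(U) = 3 - 1*2 = 3 - 2 = 1)
b(q) = 9*q
M = 168 (M = 7*((4 + 2) + 9*2) = 7*(6 + 18) = 7*24 = 168)
R = -181 (R = -13 - 1*168 = -13 - 168 = -181)
l(0)*(W + R) = 1*(-5 - 181) = 1*(-186) = -186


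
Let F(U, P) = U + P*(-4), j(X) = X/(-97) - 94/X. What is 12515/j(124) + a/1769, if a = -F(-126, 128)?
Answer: -4590908376/747067 ≈ -6145.2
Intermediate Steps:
j(X) = -94/X - X/97 (j(X) = X*(-1/97) - 94/X = -X/97 - 94/X = -94/X - X/97)
F(U, P) = U - 4*P
a = 638 (a = -(-126 - 4*128) = -(-126 - 512) = -1*(-638) = 638)
12515/j(124) + a/1769 = 12515/(-94/124 - 1/97*124) + 638/1769 = 12515/(-94*1/124 - 124/97) + 638*(1/1769) = 12515/(-47/62 - 124/97) + 22/61 = 12515/(-12247/6014) + 22/61 = 12515*(-6014/12247) + 22/61 = -75265210/12247 + 22/61 = -4590908376/747067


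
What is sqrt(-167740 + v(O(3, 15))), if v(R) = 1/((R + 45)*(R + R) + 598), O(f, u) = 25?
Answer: I*sqrt(2816959130862)/4098 ≈ 409.56*I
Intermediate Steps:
v(R) = 1/(598 + 2*R*(45 + R)) (v(R) = 1/((45 + R)*(2*R) + 598) = 1/(2*R*(45 + R) + 598) = 1/(598 + 2*R*(45 + R)))
sqrt(-167740 + v(O(3, 15))) = sqrt(-167740 + 1/(2*(299 + 25**2 + 45*25))) = sqrt(-167740 + 1/(2*(299 + 625 + 1125))) = sqrt(-167740 + (1/2)/2049) = sqrt(-167740 + (1/2)*(1/2049)) = sqrt(-167740 + 1/4098) = sqrt(-687398519/4098) = I*sqrt(2816959130862)/4098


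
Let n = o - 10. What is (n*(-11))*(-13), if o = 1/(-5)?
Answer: -7293/5 ≈ -1458.6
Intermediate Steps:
o = -⅕ ≈ -0.20000
n = -51/5 (n = -⅕ - 10 = -51/5 ≈ -10.200)
(n*(-11))*(-13) = -51/5*(-11)*(-13) = (561/5)*(-13) = -7293/5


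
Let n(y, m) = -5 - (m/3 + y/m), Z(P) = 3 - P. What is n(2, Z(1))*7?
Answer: -140/3 ≈ -46.667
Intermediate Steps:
n(y, m) = -5 - m/3 - y/m (n(y, m) = -5 - (m*(1/3) + y/m) = -5 - (m/3 + y/m) = -5 + (-m/3 - y/m) = -5 - m/3 - y/m)
n(2, Z(1))*7 = (-5 - (3 - 1*1)/3 - 1*2/(3 - 1*1))*7 = (-5 - (3 - 1)/3 - 1*2/(3 - 1))*7 = (-5 - 1/3*2 - 1*2/2)*7 = (-5 - 2/3 - 1*2*1/2)*7 = (-5 - 2/3 - 1)*7 = -20/3*7 = -140/3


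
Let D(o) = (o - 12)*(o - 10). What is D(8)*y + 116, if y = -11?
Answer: 28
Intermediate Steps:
D(o) = (-12 + o)*(-10 + o)
D(8)*y + 116 = (120 + 8**2 - 22*8)*(-11) + 116 = (120 + 64 - 176)*(-11) + 116 = 8*(-11) + 116 = -88 + 116 = 28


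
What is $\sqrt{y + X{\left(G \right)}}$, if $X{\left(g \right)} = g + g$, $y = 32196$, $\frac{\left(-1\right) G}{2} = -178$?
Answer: $2 \sqrt{8227} \approx 181.41$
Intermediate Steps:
$G = 356$ ($G = \left(-2\right) \left(-178\right) = 356$)
$X{\left(g \right)} = 2 g$
$\sqrt{y + X{\left(G \right)}} = \sqrt{32196 + 2 \cdot 356} = \sqrt{32196 + 712} = \sqrt{32908} = 2 \sqrt{8227}$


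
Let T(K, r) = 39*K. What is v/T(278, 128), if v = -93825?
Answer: -225/26 ≈ -8.6538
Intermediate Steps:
v/T(278, 128) = -93825/(39*278) = -93825/10842 = -93825*1/10842 = -225/26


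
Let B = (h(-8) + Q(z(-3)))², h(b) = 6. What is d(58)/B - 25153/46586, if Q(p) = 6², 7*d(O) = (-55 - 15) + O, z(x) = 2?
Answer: -25929023/47936994 ≈ -0.54090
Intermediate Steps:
d(O) = -10 + O/7 (d(O) = ((-55 - 15) + O)/7 = (-70 + O)/7 = -10 + O/7)
Q(p) = 36
B = 1764 (B = (6 + 36)² = 42² = 1764)
d(58)/B - 25153/46586 = (-10 + (⅐)*58)/1764 - 25153/46586 = (-10 + 58/7)*(1/1764) - 25153*1/46586 = -12/7*1/1764 - 25153/46586 = -1/1029 - 25153/46586 = -25929023/47936994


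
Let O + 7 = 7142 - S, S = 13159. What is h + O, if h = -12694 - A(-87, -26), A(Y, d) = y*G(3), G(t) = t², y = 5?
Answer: -18763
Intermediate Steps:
O = -6024 (O = -7 + (7142 - 1*13159) = -7 + (7142 - 13159) = -7 - 6017 = -6024)
A(Y, d) = 45 (A(Y, d) = 5*3² = 5*9 = 45)
h = -12739 (h = -12694 - 1*45 = -12694 - 45 = -12739)
h + O = -12739 - 6024 = -18763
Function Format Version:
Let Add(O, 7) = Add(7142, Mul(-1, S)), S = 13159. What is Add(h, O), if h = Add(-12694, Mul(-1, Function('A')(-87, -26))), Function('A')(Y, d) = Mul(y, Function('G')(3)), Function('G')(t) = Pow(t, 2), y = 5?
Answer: -18763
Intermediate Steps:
O = -6024 (O = Add(-7, Add(7142, Mul(-1, 13159))) = Add(-7, Add(7142, -13159)) = Add(-7, -6017) = -6024)
Function('A')(Y, d) = 45 (Function('A')(Y, d) = Mul(5, Pow(3, 2)) = Mul(5, 9) = 45)
h = -12739 (h = Add(-12694, Mul(-1, 45)) = Add(-12694, -45) = -12739)
Add(h, O) = Add(-12739, -6024) = -18763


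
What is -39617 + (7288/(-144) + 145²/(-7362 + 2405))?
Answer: -3539760719/89226 ≈ -39672.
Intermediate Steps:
-39617 + (7288/(-144) + 145²/(-7362 + 2405)) = -39617 + (7288*(-1/144) + 21025/(-4957)) = -39617 + (-911/18 + 21025*(-1/4957)) = -39617 + (-911/18 - 21025/4957) = -39617 - 4894277/89226 = -3539760719/89226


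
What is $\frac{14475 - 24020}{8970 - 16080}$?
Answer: $\frac{1909}{1422} \approx 1.3425$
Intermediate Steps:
$\frac{14475 - 24020}{8970 - 16080} = - \frac{9545}{8970 - 16080} = - \frac{9545}{-7110} = \left(-9545\right) \left(- \frac{1}{7110}\right) = \frac{1909}{1422}$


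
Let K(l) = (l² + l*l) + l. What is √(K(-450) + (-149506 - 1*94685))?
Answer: √160359 ≈ 400.45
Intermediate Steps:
K(l) = l + 2*l² (K(l) = (l² + l²) + l = 2*l² + l = l + 2*l²)
√(K(-450) + (-149506 - 1*94685)) = √(-450*(1 + 2*(-450)) + (-149506 - 1*94685)) = √(-450*(1 - 900) + (-149506 - 94685)) = √(-450*(-899) - 244191) = √(404550 - 244191) = √160359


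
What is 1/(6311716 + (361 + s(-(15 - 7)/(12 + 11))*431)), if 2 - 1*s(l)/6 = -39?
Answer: 1/6418103 ≈ 1.5581e-7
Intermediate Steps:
s(l) = 246 (s(l) = 12 - 6*(-39) = 12 + 234 = 246)
1/(6311716 + (361 + s(-(15 - 7)/(12 + 11))*431)) = 1/(6311716 + (361 + 246*431)) = 1/(6311716 + (361 + 106026)) = 1/(6311716 + 106387) = 1/6418103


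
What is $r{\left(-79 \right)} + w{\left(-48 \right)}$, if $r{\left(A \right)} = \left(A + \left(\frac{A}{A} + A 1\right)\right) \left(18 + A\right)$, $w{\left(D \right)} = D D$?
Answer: $11881$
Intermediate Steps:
$w{\left(D \right)} = D^{2}$
$r{\left(A \right)} = \left(1 + 2 A\right) \left(18 + A\right)$ ($r{\left(A \right)} = \left(A + \left(1 + A\right)\right) \left(18 + A\right) = \left(1 + 2 A\right) \left(18 + A\right)$)
$r{\left(-79 \right)} + w{\left(-48 \right)} = \left(18 + 2 \left(-79\right)^{2} + 37 \left(-79\right)\right) + \left(-48\right)^{2} = \left(18 + 2 \cdot 6241 - 2923\right) + 2304 = \left(18 + 12482 - 2923\right) + 2304 = 9577 + 2304 = 11881$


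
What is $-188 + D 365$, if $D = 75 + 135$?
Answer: $76462$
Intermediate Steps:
$D = 210$
$-188 + D 365 = -188 + 210 \cdot 365 = -188 + 76650 = 76462$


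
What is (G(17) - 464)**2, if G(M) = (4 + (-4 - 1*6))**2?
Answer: 183184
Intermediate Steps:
G(M) = 36 (G(M) = (4 + (-4 - 6))**2 = (4 - 10)**2 = (-6)**2 = 36)
(G(17) - 464)**2 = (36 - 464)**2 = (-428)**2 = 183184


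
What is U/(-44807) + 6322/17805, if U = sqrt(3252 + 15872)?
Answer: 6322/17805 - 2*sqrt(4781)/44807 ≈ 0.35198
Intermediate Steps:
U = 2*sqrt(4781) (U = sqrt(19124) = 2*sqrt(4781) ≈ 138.29)
U/(-44807) + 6322/17805 = (2*sqrt(4781))/(-44807) + 6322/17805 = (2*sqrt(4781))*(-1/44807) + 6322*(1/17805) = -2*sqrt(4781)/44807 + 6322/17805 = 6322/17805 - 2*sqrt(4781)/44807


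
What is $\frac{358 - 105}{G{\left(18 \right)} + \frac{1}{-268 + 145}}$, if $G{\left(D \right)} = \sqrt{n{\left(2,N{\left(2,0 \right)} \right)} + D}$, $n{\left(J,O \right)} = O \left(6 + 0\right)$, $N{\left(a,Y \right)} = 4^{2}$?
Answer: $\frac{31119}{1724705} + \frac{3827637 \sqrt{114}}{1724705} \approx 23.714$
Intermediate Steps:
$N{\left(a,Y \right)} = 16$
$n{\left(J,O \right)} = 6 O$ ($n{\left(J,O \right)} = O 6 = 6 O$)
$G{\left(D \right)} = \sqrt{96 + D}$ ($G{\left(D \right)} = \sqrt{6 \cdot 16 + D} = \sqrt{96 + D}$)
$\frac{358 - 105}{G{\left(18 \right)} + \frac{1}{-268 + 145}} = \frac{358 - 105}{\sqrt{96 + 18} + \frac{1}{-268 + 145}} = \frac{253}{\sqrt{114} + \frac{1}{-123}} = \frac{253}{\sqrt{114} - \frac{1}{123}} = \frac{253}{- \frac{1}{123} + \sqrt{114}}$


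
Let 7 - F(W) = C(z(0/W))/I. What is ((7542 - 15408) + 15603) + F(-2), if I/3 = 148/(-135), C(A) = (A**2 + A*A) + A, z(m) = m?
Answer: 7744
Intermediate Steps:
C(A) = A + 2*A**2 (C(A) = (A**2 + A**2) + A = 2*A**2 + A = A + 2*A**2)
I = -148/45 (I = 3*(148/(-135)) = 3*(148*(-1/135)) = 3*(-148/135) = -148/45 ≈ -3.2889)
F(W) = 7 (F(W) = 7 - (0/W)*(1 + 2*(0/W))/(-148/45) = 7 - 0*(1 + 2*0)*(-45)/148 = 7 - 0*(1 + 0)*(-45)/148 = 7 - 0*1*(-45)/148 = 7 - 0*(-45)/148 = 7 - 1*0 = 7 + 0 = 7)
((7542 - 15408) + 15603) + F(-2) = ((7542 - 15408) + 15603) + 7 = (-7866 + 15603) + 7 = 7737 + 7 = 7744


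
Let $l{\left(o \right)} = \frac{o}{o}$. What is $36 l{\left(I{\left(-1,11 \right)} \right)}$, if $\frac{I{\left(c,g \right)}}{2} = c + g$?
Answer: $36$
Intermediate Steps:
$I{\left(c,g \right)} = 2 c + 2 g$ ($I{\left(c,g \right)} = 2 \left(c + g\right) = 2 c + 2 g$)
$l{\left(o \right)} = 1$
$36 l{\left(I{\left(-1,11 \right)} \right)} = 36 \cdot 1 = 36$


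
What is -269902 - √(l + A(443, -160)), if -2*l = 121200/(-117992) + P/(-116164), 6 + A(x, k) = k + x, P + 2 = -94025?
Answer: -269902 - √16600555718514859322/244757548 ≈ -2.6992e+5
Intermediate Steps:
P = -94027 (P = -2 - 94025 = -94027)
A(x, k) = -6 + k + x (A(x, k) = -6 + (k + x) = -6 + k + x)
l = 373080377/3426605672 (l = -(121200/(-117992) - 94027/(-116164))/2 = -(121200*(-1/117992) - 94027*(-1/116164))/2 = -(-15150/14749 + 94027/116164)/2 = -½*(-373080377/1713302836) = 373080377/3426605672 ≈ 0.10888)
-269902 - √(l + A(443, -160)) = -269902 - √(373080377/3426605672 + (-6 - 160 + 443)) = -269902 - √(373080377/3426605672 + 277) = -269902 - √(949542851521/3426605672) = -269902 - √16600555718514859322/244757548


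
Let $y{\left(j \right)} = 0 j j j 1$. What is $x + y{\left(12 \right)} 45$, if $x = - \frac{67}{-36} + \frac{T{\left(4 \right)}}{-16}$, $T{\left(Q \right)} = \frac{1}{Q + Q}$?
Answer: $\frac{2135}{1152} \approx 1.8533$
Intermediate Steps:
$T{\left(Q \right)} = \frac{1}{2 Q}$
$y{\left(j \right)} = 0$ ($y{\left(j \right)} = 0 j j 1 = 0 j 1 = 0 \cdot 1 = 0$)
$x = \frac{2135}{1152}$ ($x = - \frac{67}{-36} + \frac{\frac{1}{2} \cdot \frac{1}{4}}{-16} = \left(-67\right) \left(- \frac{1}{36}\right) + \frac{1}{2} \cdot \frac{1}{4} \left(- \frac{1}{16}\right) = \frac{67}{36} + \frac{1}{8} \left(- \frac{1}{16}\right) = \frac{67}{36} - \frac{1}{128} = \frac{2135}{1152} \approx 1.8533$)
$x + y{\left(12 \right)} 45 = \frac{2135}{1152} + 0 \cdot 45 = \frac{2135}{1152} + 0 = \frac{2135}{1152}$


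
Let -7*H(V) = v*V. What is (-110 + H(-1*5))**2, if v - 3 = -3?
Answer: 12100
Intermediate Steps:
v = 0 (v = 3 - 3 = 0)
H(V) = 0 (H(V) = -0*V = -1/7*0 = 0)
(-110 + H(-1*5))**2 = (-110 + 0)**2 = (-110)**2 = 12100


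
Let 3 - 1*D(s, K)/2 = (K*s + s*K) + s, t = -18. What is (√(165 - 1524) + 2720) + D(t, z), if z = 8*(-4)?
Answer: 458 + 3*I*√151 ≈ 458.0 + 36.865*I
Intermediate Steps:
z = -32
D(s, K) = 6 - 2*s - 4*K*s (D(s, K) = 6 - 2*((K*s + s*K) + s) = 6 - 2*((K*s + K*s) + s) = 6 - 2*(2*K*s + s) = 6 - 2*(s + 2*K*s) = 6 + (-2*s - 4*K*s) = 6 - 2*s - 4*K*s)
(√(165 - 1524) + 2720) + D(t, z) = (√(165 - 1524) + 2720) + (6 - 2*(-18) - 4*(-32)*(-18)) = (√(-1359) + 2720) + (6 + 36 - 2304) = (3*I*√151 + 2720) - 2262 = (2720 + 3*I*√151) - 2262 = 458 + 3*I*√151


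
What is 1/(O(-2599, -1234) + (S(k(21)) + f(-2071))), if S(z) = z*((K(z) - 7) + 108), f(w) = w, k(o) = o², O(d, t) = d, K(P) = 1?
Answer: 1/40312 ≈ 2.4807e-5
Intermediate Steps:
S(z) = 102*z (S(z) = z*((1 - 7) + 108) = z*(-6 + 108) = z*102 = 102*z)
1/(O(-2599, -1234) + (S(k(21)) + f(-2071))) = 1/(-2599 + (102*21² - 2071)) = 1/(-2599 + (102*441 - 2071)) = 1/(-2599 + (44982 - 2071)) = 1/(-2599 + 42911) = 1/40312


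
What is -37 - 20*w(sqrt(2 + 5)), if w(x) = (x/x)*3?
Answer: -97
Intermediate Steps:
w(x) = 3 (w(x) = 1*3 = 3)
-37 - 20*w(sqrt(2 + 5)) = -37 - 20*3 = -37 - 60 = -97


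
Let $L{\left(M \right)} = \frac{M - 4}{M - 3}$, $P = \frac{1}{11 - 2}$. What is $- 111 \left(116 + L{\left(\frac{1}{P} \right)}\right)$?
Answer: $- \frac{25937}{2} \approx -12969.0$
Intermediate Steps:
$P = \frac{1}{9} \approx 0.11111$
$L{\left(M \right)} = \frac{-4 + M}{-3 + M}$
$- 111 \left(116 + L{\left(\frac{1}{P} \right)}\right) = - 111 \left(116 + \frac{-4 + \frac{1}{\frac{1}{9}}}{-3 + \frac{1}{\frac{1}{9}}}\right) = - 111 \left(116 + \frac{-4 + 9}{-3 + 9}\right) = - 111 \left(116 + \frac{1}{6} \cdot 5\right) = - 111 \left(116 + \frac{5}{6}\right) = \left(-111\right) \frac{701}{6} = - \frac{25937}{2}$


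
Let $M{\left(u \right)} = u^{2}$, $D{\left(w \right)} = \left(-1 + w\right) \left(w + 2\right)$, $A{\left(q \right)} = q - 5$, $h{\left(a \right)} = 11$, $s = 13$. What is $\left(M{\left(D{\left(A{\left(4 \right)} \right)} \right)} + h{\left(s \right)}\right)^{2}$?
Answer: $225$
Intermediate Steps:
$A{\left(q \right)} = -5 + q$ ($A{\left(q \right)} = q - 5 = -5 + q$)
$D{\left(w \right)} = \left(-1 + w\right) \left(2 + w\right)$
$\left(M{\left(D{\left(A{\left(4 \right)} \right)} \right)} + h{\left(s \right)}\right)^{2} = \left(\left(-2 + \left(-5 + 4\right) + \left(-5 + 4\right)^{2}\right)^{2} + 11\right)^{2} = \left(\left(-2 - 1 + \left(-1\right)^{2}\right)^{2} + 11\right)^{2} = \left(\left(-2 - 1 + 1\right)^{2} + 11\right)^{2} = \left(\left(-2\right)^{2} + 11\right)^{2} = \left(4 + 11\right)^{2} = 15^{2} = 225$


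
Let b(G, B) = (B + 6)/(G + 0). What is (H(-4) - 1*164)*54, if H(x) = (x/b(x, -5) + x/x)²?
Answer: 6750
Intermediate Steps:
b(G, B) = (6 + B)/G
H(x) = (1 + x²)² (H(x) = (x/(((6 - 5)/x)) + x/x)² = (x/((1/x)) + 1)² = (x/(1/x) + 1)² = (x*x + 1)² = (x² + 1)² = (1 + x²)²)
(H(-4) - 1*164)*54 = ((1 + (-4)²)² - 1*164)*54 = ((1 + 16)² - 164)*54 = (17² - 164)*54 = (289 - 164)*54 = 125*54 = 6750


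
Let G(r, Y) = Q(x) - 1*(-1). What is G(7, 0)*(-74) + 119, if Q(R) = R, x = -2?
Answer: 193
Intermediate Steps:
G(r, Y) = -1 (G(r, Y) = -2 - 1*(-1) = -2 + 1 = -1)
G(7, 0)*(-74) + 119 = -1*(-74) + 119 = 74 + 119 = 193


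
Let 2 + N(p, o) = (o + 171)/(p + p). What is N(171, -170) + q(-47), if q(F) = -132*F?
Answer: 2121085/342 ≈ 6202.0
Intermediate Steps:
N(p, o) = -2 + (171 + o)/(2*p) (N(p, o) = -2 + (o + 171)/(p + p) = -2 + (171 + o)/((2*p)) = -2 + (171 + o)*(1/(2*p)) = -2 + (171 + o)/(2*p))
N(171, -170) + q(-47) = (1/2)*(171 - 170 - 4*171)/171 - 132*(-47) = (1/2)*(1/171)*(171 - 170 - 684) + 6204 = (1/2)*(1/171)*(-683) + 6204 = -683/342 + 6204 = 2121085/342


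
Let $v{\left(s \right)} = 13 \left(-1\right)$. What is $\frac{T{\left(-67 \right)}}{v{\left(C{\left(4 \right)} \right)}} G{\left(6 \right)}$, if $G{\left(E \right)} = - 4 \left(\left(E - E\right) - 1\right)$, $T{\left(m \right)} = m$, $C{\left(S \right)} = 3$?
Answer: $\frac{268}{13} \approx 20.615$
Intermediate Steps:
$v{\left(s \right)} = -13$
$G{\left(E \right)} = 4$ ($G{\left(E \right)} = - 4 \left(0 - 1\right) = \left(-4\right) \left(-1\right) = 4$)
$\frac{T{\left(-67 \right)}}{v{\left(C{\left(4 \right)} \right)}} G{\left(6 \right)} = - \frac{67}{-13} \cdot 4 = \left(-67\right) \left(- \frac{1}{13}\right) 4 = \frac{67}{13} \cdot 4 = \frac{268}{13}$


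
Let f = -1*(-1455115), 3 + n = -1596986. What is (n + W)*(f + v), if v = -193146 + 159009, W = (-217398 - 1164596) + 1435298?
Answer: -2193542423930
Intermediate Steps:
n = -1596989 (n = -3 - 1596986 = -1596989)
f = 1455115
W = 53304 (W = -1381994 + 1435298 = 53304)
v = -34137
(n + W)*(f + v) = (-1596989 + 53304)*(1455115 - 34137) = -1543685*1420978 = -2193542423930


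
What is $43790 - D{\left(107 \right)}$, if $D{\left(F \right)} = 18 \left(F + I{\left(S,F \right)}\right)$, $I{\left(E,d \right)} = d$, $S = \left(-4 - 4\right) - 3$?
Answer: $39938$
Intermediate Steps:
$S = -11$ ($S = -8 - 3 = -11$)
$D{\left(F \right)} = 36 F$ ($D{\left(F \right)} = 18 \left(F + F\right) = 18 \cdot 2 F = 36 F$)
$43790 - D{\left(107 \right)} = 43790 - 36 \cdot 107 = 43790 - 3852 = 39938$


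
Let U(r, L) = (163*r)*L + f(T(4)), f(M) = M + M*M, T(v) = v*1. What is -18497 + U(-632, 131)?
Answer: -13513573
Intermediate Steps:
T(v) = v
f(M) = M + M²
U(r, L) = 20 + 163*L*r (U(r, L) = (163*r)*L + 4*(1 + 4) = 163*L*r + 4*5 = 163*L*r + 20 = 20 + 163*L*r)
-18497 + U(-632, 131) = -18497 + (20 + 163*131*(-632)) = -18497 + (20 - 13495096) = -18497 - 13495076 = -13513573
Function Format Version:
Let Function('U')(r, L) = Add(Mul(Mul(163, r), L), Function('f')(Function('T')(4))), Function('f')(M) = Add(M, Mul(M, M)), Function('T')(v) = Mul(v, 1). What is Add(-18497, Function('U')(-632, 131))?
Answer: -13513573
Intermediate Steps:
Function('T')(v) = v
Function('f')(M) = Add(M, Pow(M, 2))
Function('U')(r, L) = Add(20, Mul(163, L, r)) (Function('U')(r, L) = Add(Mul(Mul(163, r), L), Mul(4, Add(1, 4))) = Add(Mul(163, L, r), Mul(4, 5)) = Add(Mul(163, L, r), 20) = Add(20, Mul(163, L, r)))
Add(-18497, Function('U')(-632, 131)) = Add(-18497, Add(20, Mul(163, 131, -632))) = Add(-18497, Add(20, -13495096)) = Add(-18497, -13495076) = -13513573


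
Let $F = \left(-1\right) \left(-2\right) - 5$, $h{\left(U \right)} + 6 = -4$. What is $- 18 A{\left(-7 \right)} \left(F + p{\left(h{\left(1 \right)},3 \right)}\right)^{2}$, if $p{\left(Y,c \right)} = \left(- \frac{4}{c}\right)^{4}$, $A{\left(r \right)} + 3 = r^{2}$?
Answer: $- \frac{15548}{729} \approx -21.328$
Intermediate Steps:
$h{\left(U \right)} = -10$ ($h{\left(U \right)} = -6 - 4 = -10$)
$A{\left(r \right)} = -3 + r^{2}$
$F = -3$ ($F = 2 - 5 = -3$)
$p{\left(Y,c \right)} = \frac{256}{c^{4}}$
$- 18 A{\left(-7 \right)} \left(F + p{\left(h{\left(1 \right)},3 \right)}\right)^{2} = - 18 \left(-3 + \left(-7\right)^{2}\right) \left(-3 + \frac{256}{81}\right)^{2} = - 18 \left(-3 + 49\right) \left(-3 + 256 \cdot \frac{1}{81}\right)^{2} = \left(-18\right) 46 \left(-3 + \frac{256}{81}\right)^{2} = - 828 \left(\frac{13}{81}\right)^{2} = \left(-828\right) \frac{169}{6561} = - \frac{15548}{729}$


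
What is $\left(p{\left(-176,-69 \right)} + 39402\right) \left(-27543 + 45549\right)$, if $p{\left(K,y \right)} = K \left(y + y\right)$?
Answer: $1146802140$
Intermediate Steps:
$p{\left(K,y \right)} = 2 K y$ ($p{\left(K,y \right)} = K 2 y = 2 K y$)
$\left(p{\left(-176,-69 \right)} + 39402\right) \left(-27543 + 45549\right) = \left(2 \left(-176\right) \left(-69\right) + 39402\right) \left(-27543 + 45549\right) = \left(24288 + 39402\right) 18006 = 63690 \cdot 18006 = 1146802140$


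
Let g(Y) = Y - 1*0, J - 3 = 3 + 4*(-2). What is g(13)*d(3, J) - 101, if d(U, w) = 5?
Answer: -36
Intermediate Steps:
J = -2 (J = 3 + (3 + 4*(-2)) = 3 + (3 - 8) = 3 - 5 = -2)
g(Y) = Y (g(Y) = Y + 0 = Y)
g(13)*d(3, J) - 101 = 13*5 - 101 = 65 - 101 = -36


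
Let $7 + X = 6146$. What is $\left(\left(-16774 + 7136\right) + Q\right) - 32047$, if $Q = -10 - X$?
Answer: $-47834$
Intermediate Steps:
$X = 6139$ ($X = -7 + 6146 = 6139$)
$Q = -6149$ ($Q = -10 - 6139 = -6149$)
$\left(\left(-16774 + 7136\right) + Q\right) - 32047 = \left(\left(-16774 + 7136\right) - 6149\right) - 32047 = \left(-9638 - 6149\right) - 32047 = -15787 - 32047 = -47834$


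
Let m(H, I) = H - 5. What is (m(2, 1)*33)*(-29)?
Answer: 2871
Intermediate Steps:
m(H, I) = -5 + H
(m(2, 1)*33)*(-29) = ((-5 + 2)*33)*(-29) = -3*33*(-29) = -99*(-29) = 2871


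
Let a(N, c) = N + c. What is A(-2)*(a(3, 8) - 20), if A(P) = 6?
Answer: -54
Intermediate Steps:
A(-2)*(a(3, 8) - 20) = 6*((3 + 8) - 20) = 6*(11 - 20) = 6*(-9) = -54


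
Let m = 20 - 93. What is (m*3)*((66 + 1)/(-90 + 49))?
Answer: 14673/41 ≈ 357.88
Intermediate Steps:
m = -73
(m*3)*((66 + 1)/(-90 + 49)) = (-73*3)*((66 + 1)/(-90 + 49)) = -14673/(-41) = -14673*(-1)/41 = -219*(-67/41) = 14673/41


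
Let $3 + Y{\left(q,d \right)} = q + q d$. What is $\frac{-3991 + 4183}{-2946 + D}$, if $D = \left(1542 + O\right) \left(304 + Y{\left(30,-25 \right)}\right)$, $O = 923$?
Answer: $- \frac{192}{1035781} \approx -0.00018537$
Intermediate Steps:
$Y{\left(q,d \right)} = -3 + q + d q$ ($Y{\left(q,d \right)} = -3 + \left(q + q d\right) = -3 + \left(q + d q\right) = -3 + q + d q$)
$D = -1032835$ ($D = \left(1542 + 923\right) \left(304 - 723\right) = 2465 \left(304 - 723\right) = 2465 \left(-419\right) = -1032835$)
$\frac{-3991 + 4183}{-2946 + D} = \frac{-3991 + 4183}{-2946 - 1032835} = \frac{192}{-1035781} = 192 \left(- \frac{1}{1035781}\right) = - \frac{192}{1035781}$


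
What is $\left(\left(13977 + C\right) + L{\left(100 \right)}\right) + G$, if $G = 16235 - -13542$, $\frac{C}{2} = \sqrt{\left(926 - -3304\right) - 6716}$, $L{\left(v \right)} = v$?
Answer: $43854 + 2 i \sqrt{2486} \approx 43854.0 + 99.72 i$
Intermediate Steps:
$C = 2 i \sqrt{2486}$ ($C = 2 \sqrt{\left(926 - -3304\right) - 6716} = 2 \sqrt{\left(926 + 3304\right) - 6716} = 2 \sqrt{4230 - 6716} = 2 \sqrt{-2486} = 2 i \sqrt{2486} \approx 99.72 i$)
$G = 29777$ ($G = 16235 + 13542 = 29777$)
$\left(\left(13977 + C\right) + L{\left(100 \right)}\right) + G = \left(\left(13977 + 2 i \sqrt{2486}\right) + 100\right) + 29777 = \left(14077 + 2 i \sqrt{2486}\right) + 29777 = 43854 + 2 i \sqrt{2486}$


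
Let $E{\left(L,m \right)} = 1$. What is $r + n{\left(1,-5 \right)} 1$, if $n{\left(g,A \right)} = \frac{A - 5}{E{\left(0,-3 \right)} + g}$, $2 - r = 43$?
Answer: $-46$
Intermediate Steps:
$r = -41$ ($r = 2 - 43 = -41$)
$n{\left(g,A \right)} = \frac{-5 + A}{1 + g}$ ($n{\left(g,A \right)} = \frac{A - 5}{1 + g} = \frac{-5 + A}{1 + g}$)
$r + n{\left(1,-5 \right)} 1 = -41 + \frac{-5 - 5}{1 + 1} \cdot 1 = -41 + \frac{1}{2} \left(-10\right) 1 = -41 - 5 = -46$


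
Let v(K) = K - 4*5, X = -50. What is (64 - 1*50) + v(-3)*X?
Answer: 1164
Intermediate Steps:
v(K) = -20 + K (v(K) = K - 20 = -20 + K)
(64 - 1*50) + v(-3)*X = (64 - 1*50) + (-20 - 3)*(-50) = (64 - 50) - 23*(-50) = 14 + 1150 = 1164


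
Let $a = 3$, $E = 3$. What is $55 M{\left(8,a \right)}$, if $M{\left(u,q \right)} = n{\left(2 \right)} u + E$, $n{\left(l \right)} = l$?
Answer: $1045$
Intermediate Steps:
$M{\left(u,q \right)} = 3 + 2 u$ ($M{\left(u,q \right)} = 2 u + 3 = 3 + 2 u$)
$55 M{\left(8,a \right)} = 55 \left(3 + 2 \cdot 8\right) = 55 \left(3 + 16\right) = 55 \cdot 19 = 1045$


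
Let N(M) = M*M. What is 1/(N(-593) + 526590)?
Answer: 1/878239 ≈ 1.1386e-6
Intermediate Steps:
N(M) = M**2
1/(N(-593) + 526590) = 1/((-593)**2 + 526590) = 1/(351649 + 526590) = 1/878239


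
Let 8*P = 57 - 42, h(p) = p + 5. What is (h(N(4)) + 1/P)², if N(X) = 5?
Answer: 24964/225 ≈ 110.95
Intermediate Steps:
h(p) = 5 + p
P = 15/8 (P = (57 - 42)/8 = (⅛)*15 = 15/8 ≈ 1.8750)
(h(N(4)) + 1/P)² = ((5 + 5) + 1/(15/8))² = (10 + 8/15)² = (158/15)² = 24964/225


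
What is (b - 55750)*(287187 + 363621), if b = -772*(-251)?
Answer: 89825821776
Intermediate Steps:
b = 193772
(b - 55750)*(287187 + 363621) = (193772 - 55750)*(287187 + 363621) = 138022*650808 = 89825821776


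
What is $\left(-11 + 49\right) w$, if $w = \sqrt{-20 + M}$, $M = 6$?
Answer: $38 i \sqrt{14} \approx 142.18 i$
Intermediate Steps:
$w = i \sqrt{14}$ ($w = \sqrt{-20 + 6} = \sqrt{-14} = i \sqrt{14} \approx 3.7417 i$)
$\left(-11 + 49\right) w = \left(-11 + 49\right) i \sqrt{14} = 38 i \sqrt{14}$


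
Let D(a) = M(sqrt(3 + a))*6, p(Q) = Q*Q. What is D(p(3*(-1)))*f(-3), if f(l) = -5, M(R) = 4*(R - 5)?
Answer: 600 - 240*sqrt(3) ≈ 184.31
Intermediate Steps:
p(Q) = Q**2
M(R) = -20 + 4*R (M(R) = 4*(-5 + R) = -20 + 4*R)
D(a) = -120 + 24*sqrt(3 + a) (D(a) = (-20 + 4*sqrt(3 + a))*6 = -120 + 24*sqrt(3 + a))
D(p(3*(-1)))*f(-3) = (-120 + 24*sqrt(3 + (3*(-1))**2))*(-5) = (-120 + 24*sqrt(3 + (-3)**2))*(-5) = (-120 + 24*sqrt(3 + 9))*(-5) = (-120 + 24*sqrt(12))*(-5) = (-120 + 24*(2*sqrt(3)))*(-5) = (-120 + 48*sqrt(3))*(-5) = 600 - 240*sqrt(3)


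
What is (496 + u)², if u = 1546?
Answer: 4169764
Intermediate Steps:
(496 + u)² = (496 + 1546)² = 2042² = 4169764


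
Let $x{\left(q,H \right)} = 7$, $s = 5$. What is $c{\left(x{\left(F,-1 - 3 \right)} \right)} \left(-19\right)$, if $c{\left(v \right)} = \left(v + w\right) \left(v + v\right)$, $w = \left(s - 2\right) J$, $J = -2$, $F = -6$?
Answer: $-266$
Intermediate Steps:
$w = -6$ ($w = \left(5 - 2\right) \left(-2\right) = 3 \left(-2\right) = -6$)
$c{\left(v \right)} = 2 v \left(-6 + v\right)$ ($c{\left(v \right)} = \left(v - 6\right) \left(v + v\right) = \left(-6 + v\right) 2 v = 2 v \left(-6 + v\right)$)
$c{\left(x{\left(F,-1 - 3 \right)} \right)} \left(-19\right) = 2 \cdot 7 \left(-6 + 7\right) \left(-19\right) = 2 \cdot 7 \cdot 1 \left(-19\right) = 14 \left(-19\right) = -266$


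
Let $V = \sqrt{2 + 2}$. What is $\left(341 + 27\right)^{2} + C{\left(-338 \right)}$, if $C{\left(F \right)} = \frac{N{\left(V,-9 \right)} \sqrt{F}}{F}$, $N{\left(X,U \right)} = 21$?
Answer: $135424 - \frac{21 i \sqrt{2}}{26} \approx 1.3542 \cdot 10^{5} - 1.1423 i$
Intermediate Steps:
$V = 2$ ($V = \sqrt{4} = 2$)
$C{\left(F \right)} = \frac{21}{\sqrt{F}}$ ($C{\left(F \right)} = \frac{21 \sqrt{F}}{F} = \frac{21}{\sqrt{F}}$)
$\left(341 + 27\right)^{2} + C{\left(-338 \right)} = \left(341 + 27\right)^{2} + \frac{21}{13 i \sqrt{2}} = 368^{2} + 21 \left(- \frac{i \sqrt{2}}{26}\right) = 135424 - \frac{21 i \sqrt{2}}{26}$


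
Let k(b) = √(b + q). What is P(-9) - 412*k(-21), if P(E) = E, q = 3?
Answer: -9 - 1236*I*√2 ≈ -9.0 - 1748.0*I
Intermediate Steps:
k(b) = √(3 + b) (k(b) = √(b + 3) = √(3 + b))
P(-9) - 412*k(-21) = -9 - 412*√(3 - 21) = -9 - 1236*I*√2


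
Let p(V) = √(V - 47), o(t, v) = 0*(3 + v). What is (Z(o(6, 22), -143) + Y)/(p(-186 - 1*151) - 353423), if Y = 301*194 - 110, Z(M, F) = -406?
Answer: -20455416394/124907817313 - 463024*I*√6/124907817313 ≈ -0.16376 - 9.0801e-6*I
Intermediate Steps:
o(t, v) = 0
p(V) = √(-47 + V)
Y = 58284 (Y = 58394 - 110 = 58284)
(Z(o(6, 22), -143) + Y)/(p(-186 - 1*151) - 353423) = (-406 + 58284)/(√(-47 + (-186 - 1*151)) - 353423) = 57878/(√(-47 + (-186 - 151)) - 353423) = 57878/(√(-47 - 337) - 353423) = 57878/(√(-384) - 353423) = 57878/(8*I*√6 - 353423) = 57878/(-353423 + 8*I*√6)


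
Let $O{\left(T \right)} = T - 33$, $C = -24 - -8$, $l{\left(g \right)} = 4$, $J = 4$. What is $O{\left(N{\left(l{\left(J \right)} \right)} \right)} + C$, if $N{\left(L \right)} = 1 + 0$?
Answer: $-48$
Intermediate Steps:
$N{\left(L \right)} = 1$
$C = -16$ ($C = -24 + 8 = -16$)
$O{\left(T \right)} = -33 + T$
$O{\left(N{\left(l{\left(J \right)} \right)} \right)} + C = \left(-33 + 1\right) - 16 = -32 - 16 = -48$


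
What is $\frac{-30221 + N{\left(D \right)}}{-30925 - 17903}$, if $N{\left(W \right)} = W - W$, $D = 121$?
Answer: $\frac{30221}{48828} \approx 0.61893$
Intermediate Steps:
$N{\left(W \right)} = 0$
$\frac{-30221 + N{\left(D \right)}}{-30925 - 17903} = \frac{-30221 + 0}{-30925 - 17903} = - \frac{30221}{-48828} = \left(-30221\right) \left(- \frac{1}{48828}\right) = \frac{30221}{48828}$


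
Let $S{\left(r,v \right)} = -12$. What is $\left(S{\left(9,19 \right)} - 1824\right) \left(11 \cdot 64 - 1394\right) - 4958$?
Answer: $1261882$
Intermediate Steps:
$\left(S{\left(9,19 \right)} - 1824\right) \left(11 \cdot 64 - 1394\right) - 4958 = \left(-12 - 1824\right) \left(11 \cdot 64 - 1394\right) - 4958 = - 1836 \left(704 - 1394\right) - 4958 = \left(-1836\right) \left(-690\right) - 4958 = 1266840 - 4958 = 1261882$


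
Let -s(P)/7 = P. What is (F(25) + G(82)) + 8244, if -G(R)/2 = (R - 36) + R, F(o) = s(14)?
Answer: 7890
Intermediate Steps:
s(P) = -7*P
F(o) = -98 (F(o) = -7*14 = -98)
G(R) = 72 - 4*R (G(R) = -2*((R - 36) + R) = -2*((-36 + R) + R) = -2*(-36 + 2*R) = 72 - 4*R)
(F(25) + G(82)) + 8244 = (-98 + (72 - 4*82)) + 8244 = (-98 + (72 - 328)) + 8244 = (-98 - 256) + 8244 = -354 + 8244 = 7890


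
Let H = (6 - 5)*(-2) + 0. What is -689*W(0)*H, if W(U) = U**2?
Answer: 0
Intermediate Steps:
H = -2 (H = 1*(-2) + 0 = -2 + 0 = -2)
-689*W(0)*H = -689*0**2*(-2) = -0*(-2) = -689*0 = 0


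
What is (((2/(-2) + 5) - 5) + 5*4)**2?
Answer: 361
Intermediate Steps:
(((2/(-2) + 5) - 5) + 5*4)**2 = (((2*(-1/2) + 5) - 5) + 20)**2 = (((-1 + 5) - 5) + 20)**2 = ((4 - 5) + 20)**2 = (-1 + 20)**2 = 19**2 = 361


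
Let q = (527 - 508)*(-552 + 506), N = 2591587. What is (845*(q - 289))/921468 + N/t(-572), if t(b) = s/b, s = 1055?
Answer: -1365973924902977/972148740 ≈ -1.4051e+6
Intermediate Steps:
q = -874 (q = 19*(-46) = -874)
t(b) = 1055/b
(845*(q - 289))/921468 + N/t(-572) = (845*(-874 - 289))/921468 + 2591587/((1055/(-572))) = (845*(-1163))*(1/921468) + 2591587/((1055*(-1/572))) = -982735*1/921468 + 2591587/(-1055/572) = -982735/921468 + 2591587*(-572/1055) = -982735/921468 - 1482387764/1055 = -1365973924902977/972148740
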